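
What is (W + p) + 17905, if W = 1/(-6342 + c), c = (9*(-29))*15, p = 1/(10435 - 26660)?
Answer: 2979746940143/166419825 ≈ 17905.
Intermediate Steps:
p = -1/16225 (p = 1/(-16225) = -1/16225 ≈ -6.1633e-5)
c = -3915 (c = -261*15 = -3915)
W = -1/10257 (W = 1/(-6342 - 3915) = 1/(-10257) = -1/10257 ≈ -9.7494e-5)
(W + p) + 17905 = (-1/10257 - 1/16225) + 17905 = -26482/166419825 + 17905 = 2979746940143/166419825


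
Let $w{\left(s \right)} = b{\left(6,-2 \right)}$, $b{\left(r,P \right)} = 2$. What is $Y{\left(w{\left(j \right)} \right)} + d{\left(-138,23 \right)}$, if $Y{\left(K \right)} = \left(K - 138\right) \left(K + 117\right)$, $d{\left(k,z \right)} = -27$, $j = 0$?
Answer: $-16211$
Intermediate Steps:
$w{\left(s \right)} = 2$
$Y{\left(K \right)} = \left(-138 + K\right) \left(117 + K\right)$
$Y{\left(w{\left(j \right)} \right)} + d{\left(-138,23 \right)} = \left(-16146 + 2^{2} - 42\right) - 27 = \left(-16146 + 4 - 42\right) - 27 = -16184 - 27 = -16211$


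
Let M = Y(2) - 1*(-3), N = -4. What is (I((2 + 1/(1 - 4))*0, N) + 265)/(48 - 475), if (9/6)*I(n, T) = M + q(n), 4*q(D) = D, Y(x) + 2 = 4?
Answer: -115/183 ≈ -0.62842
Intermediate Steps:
Y(x) = 2 (Y(x) = -2 + 4 = 2)
q(D) = D/4
M = 5 (M = 2 - 1*(-3) = 2 + 3 = 5)
I(n, T) = 10/3 + n/6 (I(n, T) = 2*(5 + n/4)/3 = 10/3 + n/6)
(I((2 + 1/(1 - 4))*0, N) + 265)/(48 - 475) = ((10/3 + ((2 + 1/(1 - 4))*0)/6) + 265)/(48 - 475) = ((10/3 + ((2 + 1/(-3))*0)/6) + 265)/(-427) = ((10/3 + ((2 - 1/3)*0)/6) + 265)*(-1/427) = ((10/3 + ((5/3)*0)/6) + 265)*(-1/427) = ((10/3 + (1/6)*0) + 265)*(-1/427) = ((10/3 + 0) + 265)*(-1/427) = (10/3 + 265)*(-1/427) = (805/3)*(-1/427) = -115/183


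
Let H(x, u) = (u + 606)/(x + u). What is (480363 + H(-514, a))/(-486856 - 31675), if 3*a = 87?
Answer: -46595084/50297507 ≈ -0.92639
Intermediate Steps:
a = 29 (a = (⅓)*87 = 29)
H(x, u) = (606 + u)/(u + x)
(480363 + H(-514, a))/(-486856 - 31675) = (480363 + (606 + 29)/(29 - 514))/(-486856 - 31675) = (480363 + 635/(-485))/(-518531) = (480363 - 1/485*635)*(-1/518531) = (480363 - 127/97)*(-1/518531) = (46595084/97)*(-1/518531) = -46595084/50297507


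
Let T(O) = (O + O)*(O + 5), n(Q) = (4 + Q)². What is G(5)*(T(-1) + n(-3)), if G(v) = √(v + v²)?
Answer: -7*√30 ≈ -38.341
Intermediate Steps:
T(O) = 2*O*(5 + O) (T(O) = (2*O)*(5 + O) = 2*O*(5 + O))
G(5)*(T(-1) + n(-3)) = √(5*(1 + 5))*(2*(-1)*(5 - 1) + (4 - 3)²) = √(5*6)*(2*(-1)*4 + 1²) = √30*(-8 + 1) = √30*(-7) = -7*√30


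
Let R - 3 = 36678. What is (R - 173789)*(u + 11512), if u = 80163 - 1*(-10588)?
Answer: -14021075404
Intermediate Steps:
R = 36681 (R = 3 + 36678 = 36681)
u = 90751 (u = 80163 + 10588 = 90751)
(R - 173789)*(u + 11512) = (36681 - 173789)*(90751 + 11512) = -137108*102263 = -14021075404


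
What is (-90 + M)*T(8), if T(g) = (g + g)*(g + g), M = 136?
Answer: 11776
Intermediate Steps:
T(g) = 4*g**2 (T(g) = (2*g)*(2*g) = 4*g**2)
(-90 + M)*T(8) = (-90 + 136)*(4*8**2) = 46*(4*64) = 46*256 = 11776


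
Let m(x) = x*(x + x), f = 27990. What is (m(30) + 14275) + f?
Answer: 44065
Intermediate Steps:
m(x) = 2*x**2 (m(x) = x*(2*x) = 2*x**2)
(m(30) + 14275) + f = (2*30**2 + 14275) + 27990 = (2*900 + 14275) + 27990 = (1800 + 14275) + 27990 = 16075 + 27990 = 44065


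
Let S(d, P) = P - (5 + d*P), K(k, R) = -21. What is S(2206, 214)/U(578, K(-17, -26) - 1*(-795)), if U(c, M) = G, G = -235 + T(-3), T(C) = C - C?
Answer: 94375/47 ≈ 2008.0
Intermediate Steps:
T(C) = 0
G = -235 (G = -235 + 0 = -235)
U(c, M) = -235
S(d, P) = -5 + P - P*d (S(d, P) = P - (5 + P*d) = P + (-5 - P*d) = -5 + P - P*d)
S(2206, 214)/U(578, K(-17, -26) - 1*(-795)) = (-5 + 214 - 1*214*2206)/(-235) = (-5 + 214 - 472084)*(-1/235) = -471875*(-1/235) = 94375/47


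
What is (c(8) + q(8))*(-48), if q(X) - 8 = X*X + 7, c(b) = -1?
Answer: -3744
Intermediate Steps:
q(X) = 15 + X**2 (q(X) = 8 + (X*X + 7) = 8 + (X**2 + 7) = 8 + (7 + X**2) = 15 + X**2)
(c(8) + q(8))*(-48) = (-1 + (15 + 8**2))*(-48) = (-1 + (15 + 64))*(-48) = (-1 + 79)*(-48) = 78*(-48) = -3744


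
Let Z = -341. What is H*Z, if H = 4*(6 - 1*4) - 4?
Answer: -1364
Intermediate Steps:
H = 4 (H = 4*(6 - 4) - 4 = 4*2 - 4 = 8 - 4 = 4)
H*Z = 4*(-341) = -1364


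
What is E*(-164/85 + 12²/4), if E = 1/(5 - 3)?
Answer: 1448/85 ≈ 17.035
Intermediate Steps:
E = ½ (E = 1/2 = ½ ≈ 0.50000)
E*(-164/85 + 12²/4) = (-164/85 + 12²/4)/2 = (-164*1/85 + 144*(¼))/2 = (-164/85 + 36)/2 = (½)*(2896/85) = 1448/85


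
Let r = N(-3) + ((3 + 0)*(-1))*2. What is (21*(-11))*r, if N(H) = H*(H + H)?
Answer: -2772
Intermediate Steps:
N(H) = 2*H² (N(H) = H*(2*H) = 2*H²)
r = 12 (r = 2*(-3)² + ((3 + 0)*(-1))*2 = 2*9 + (3*(-1))*2 = 18 - 3*2 = 18 - 6 = 12)
(21*(-11))*r = (21*(-11))*12 = -231*12 = -2772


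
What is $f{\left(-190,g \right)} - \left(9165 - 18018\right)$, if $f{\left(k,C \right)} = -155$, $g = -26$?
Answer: $8698$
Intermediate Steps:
$f{\left(-190,g \right)} - \left(9165 - 18018\right) = -155 - \left(9165 - 18018\right) = -155 - -8853 = -155 + 8853 = 8698$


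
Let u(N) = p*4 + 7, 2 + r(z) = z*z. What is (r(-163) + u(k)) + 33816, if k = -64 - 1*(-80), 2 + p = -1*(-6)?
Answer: 60406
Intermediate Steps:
p = 4 (p = -2 - 1*(-6) = -2 + 6 = 4)
r(z) = -2 + z**2 (r(z) = -2 + z*z = -2 + z**2)
k = 16 (k = -64 + 80 = 16)
u(N) = 23 (u(N) = 4*4 + 7 = 16 + 7 = 23)
(r(-163) + u(k)) + 33816 = ((-2 + (-163)**2) + 23) + 33816 = ((-2 + 26569) + 23) + 33816 = (26567 + 23) + 33816 = 26590 + 33816 = 60406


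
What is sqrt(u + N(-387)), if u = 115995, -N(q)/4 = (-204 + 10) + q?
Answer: sqrt(118319) ≈ 343.98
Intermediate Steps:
N(q) = 776 - 4*q (N(q) = -4*((-204 + 10) + q) = -4*(-194 + q) = 776 - 4*q)
sqrt(u + N(-387)) = sqrt(115995 + (776 - 4*(-387))) = sqrt(115995 + (776 + 1548)) = sqrt(115995 + 2324) = sqrt(118319)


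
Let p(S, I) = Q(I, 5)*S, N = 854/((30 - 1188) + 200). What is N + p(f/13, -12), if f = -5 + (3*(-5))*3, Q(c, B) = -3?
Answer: 66299/6227 ≈ 10.647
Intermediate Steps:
f = -50 (f = -5 - 15*3 = -5 - 45 = -50)
N = -427/479 (N = 854/(-1158 + 200) = 854/(-958) = 854*(-1/958) = -427/479 ≈ -0.89144)
p(S, I) = -3*S
N + p(f/13, -12) = -427/479 - (-150)/13 = -427/479 - 3*(-50/13) = -427/479 + 150/13 = 66299/6227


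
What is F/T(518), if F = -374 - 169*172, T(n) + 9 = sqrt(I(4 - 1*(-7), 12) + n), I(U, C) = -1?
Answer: -132489/218 - 14721*sqrt(517)/218 ≈ -2143.2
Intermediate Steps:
T(n) = -9 + sqrt(-1 + n)
F = -29442 (F = -374 - 29068 = -29442)
F/T(518) = -29442/(-9 + sqrt(-1 + 518)) = -29442/(-9 + sqrt(517))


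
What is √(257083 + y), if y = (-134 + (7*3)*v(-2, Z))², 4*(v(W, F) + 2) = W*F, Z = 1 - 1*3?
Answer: 2*√70277 ≈ 530.20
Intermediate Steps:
Z = -2 (Z = 1 - 3 = -2)
v(W, F) = -2 + F*W/4 (v(W, F) = -2 + (W*F)/4 = -2 + (F*W)/4 = -2 + F*W/4)
y = 24025 (y = (-134 + (7*3)*(-2 + (¼)*(-2)*(-2)))² = (-134 + 21*(-2 + 1))² = (-134 + 21*(-1))² = (-134 - 21)² = (-155)² = 24025)
√(257083 + y) = √(257083 + 24025) = √281108 = 2*√70277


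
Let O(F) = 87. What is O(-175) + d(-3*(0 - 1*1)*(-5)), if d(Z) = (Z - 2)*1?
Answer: 70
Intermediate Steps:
d(Z) = -2 + Z (d(Z) = (-2 + Z)*1 = -2 + Z)
O(-175) + d(-3*(0 - 1*1)*(-5)) = 87 + (-2 - 3*(0 - 1*1)*(-5)) = 87 + (-2 - 3*(0 - 1)*(-5)) = 87 + (-2 - 3*(-1)*(-5)) = 87 + (-2 + 3*(-5)) = 87 + (-2 - 15) = 87 - 17 = 70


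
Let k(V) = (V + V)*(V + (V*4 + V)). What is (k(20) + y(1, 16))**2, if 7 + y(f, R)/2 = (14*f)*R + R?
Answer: 27730756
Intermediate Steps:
y(f, R) = -14 + 2*R + 28*R*f (y(f, R) = -14 + 2*((14*f)*R + R) = -14 + 2*(14*R*f + R) = -14 + 2*(R + 14*R*f) = -14 + (2*R + 28*R*f) = -14 + 2*R + 28*R*f)
k(V) = 12*V**2 (k(V) = (2*V)*(V + (4*V + V)) = (2*V)*(V + 5*V) = (2*V)*(6*V) = 12*V**2)
(k(20) + y(1, 16))**2 = (12*20**2 + (-14 + 2*16 + 28*16*1))**2 = (12*400 + (-14 + 32 + 448))**2 = (4800 + 466)**2 = 5266**2 = 27730756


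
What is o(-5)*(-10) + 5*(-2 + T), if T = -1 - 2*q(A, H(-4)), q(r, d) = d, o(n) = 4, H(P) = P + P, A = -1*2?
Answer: 25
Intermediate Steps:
A = -2
H(P) = 2*P
T = 15 (T = -1 - 4*(-4) = -1 - 2*(-8) = -1 + 16 = 15)
o(-5)*(-10) + 5*(-2 + T) = 4*(-10) + 5*(-2 + 15) = -40 + 5*13 = -40 + 65 = 25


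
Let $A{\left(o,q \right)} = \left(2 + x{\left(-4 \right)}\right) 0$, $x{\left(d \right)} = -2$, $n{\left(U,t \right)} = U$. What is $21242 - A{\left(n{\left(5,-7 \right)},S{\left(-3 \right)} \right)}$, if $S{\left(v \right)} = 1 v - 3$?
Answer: $21242$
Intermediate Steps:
$S{\left(v \right)} = -3 + v$ ($S{\left(v \right)} = v - 3 = -3 + v$)
$A{\left(o,q \right)} = 0$ ($A{\left(o,q \right)} = \left(2 - 2\right) 0 = 0 \cdot 0 = 0$)
$21242 - A{\left(n{\left(5,-7 \right)},S{\left(-3 \right)} \right)} = 21242 - 0 = 21242 + 0 = 21242$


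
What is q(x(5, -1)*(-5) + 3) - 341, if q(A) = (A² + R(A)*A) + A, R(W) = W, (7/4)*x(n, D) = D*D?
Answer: -16700/49 ≈ -340.82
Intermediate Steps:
x(n, D) = 4*D²/7 (x(n, D) = 4*(D*D)/7 = 4*D²/7)
q(A) = A + 2*A² (q(A) = (A² + A*A) + A = (A² + A²) + A = 2*A² + A = A + 2*A²)
q(x(5, -1)*(-5) + 3) - 341 = (((4/7)*(-1)²)*(-5) + 3)*(1 + 2*(((4/7)*(-1)²)*(-5) + 3)) - 341 = (((4/7)*1)*(-5) + 3)*(1 + 2*(((4/7)*1)*(-5) + 3)) - 341 = ((4/7)*(-5) + 3)*(1 + 2*((4/7)*(-5) + 3)) - 341 = (-20/7 + 3)*(1 + 2*(-20/7 + 3)) - 341 = (1 + 2*(⅐))/7 - 341 = (1 + 2/7)/7 - 341 = (⅐)*(9/7) - 341 = 9/49 - 341 = -16700/49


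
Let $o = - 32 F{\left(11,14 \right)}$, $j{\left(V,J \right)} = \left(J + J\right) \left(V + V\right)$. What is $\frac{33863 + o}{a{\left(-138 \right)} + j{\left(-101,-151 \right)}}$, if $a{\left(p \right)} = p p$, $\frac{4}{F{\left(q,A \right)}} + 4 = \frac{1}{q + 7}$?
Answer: $\frac{2406577}{5683408} \approx 0.42344$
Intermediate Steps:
$j{\left(V,J \right)} = 4 J V$ ($j{\left(V,J \right)} = 2 J 2 V = 4 J V$)
$F{\left(q,A \right)} = \frac{4}{-4 + \frac{1}{7 + q}}$ ($F{\left(q,A \right)} = \frac{4}{-4 + \frac{1}{q + 7}} = \frac{4}{-4 + \frac{1}{7 + q}}$)
$a{\left(p \right)} = p^{2}$
$o = \frac{2304}{71}$ ($o = - 32 \frac{4 \left(-7 - 11\right)}{27 + 4 \cdot 11} = - 32 \frac{4 \left(-7 - 11\right)}{27 + 44} = - 32 \cdot 4 \cdot \frac{1}{71} \left(-18\right) = \left(-32\right) \left(- \frac{72}{71}\right) = \frac{2304}{71} \approx 32.451$)
$\frac{33863 + o}{a{\left(-138 \right)} + j{\left(-101,-151 \right)}} = \frac{33863 + \frac{2304}{71}}{\left(-138\right)^{2} + 4 \left(-151\right) \left(-101\right)} = \frac{2406577}{71 \left(19044 + 61004\right)} = \frac{2406577}{71 \cdot 80048} = \frac{2406577}{71} \cdot \frac{1}{80048} = \frac{2406577}{5683408}$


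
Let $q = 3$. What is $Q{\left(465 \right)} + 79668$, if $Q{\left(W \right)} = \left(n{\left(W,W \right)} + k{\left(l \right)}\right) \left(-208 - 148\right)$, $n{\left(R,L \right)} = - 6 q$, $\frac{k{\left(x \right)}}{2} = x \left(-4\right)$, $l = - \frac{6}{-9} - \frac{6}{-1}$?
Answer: $\frac{315188}{3} \approx 1.0506 \cdot 10^{5}$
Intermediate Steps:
$l = \frac{20}{3}$ ($l = \left(-6\right) \left(- \frac{1}{9}\right) - -6 = \frac{2}{3} + 6 = \frac{20}{3} \approx 6.6667$)
$k{\left(x \right)} = - 8 x$ ($k{\left(x \right)} = 2 x \left(-4\right) = 2 \left(- 4 x\right) = - 8 x$)
$n{\left(R,L \right)} = -18$ ($n{\left(R,L \right)} = \left(-6\right) 3 = -18$)
$Q{\left(W \right)} = \frac{76184}{3}$ ($Q{\left(W \right)} = \left(-18 - \frac{160}{3}\right) \left(-208 - 148\right) = \left(-18 - \frac{160}{3}\right) \left(-356\right) = \left(- \frac{214}{3}\right) \left(-356\right) = \frac{76184}{3}$)
$Q{\left(465 \right)} + 79668 = \frac{76184}{3} + 79668 = \frac{315188}{3}$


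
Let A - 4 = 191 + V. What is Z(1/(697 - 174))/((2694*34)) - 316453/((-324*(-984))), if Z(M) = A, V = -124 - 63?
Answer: -2415273205/2433522528 ≈ -0.99250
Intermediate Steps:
V = -187
A = 8 (A = 4 + (191 - 187) = 4 + 4 = 8)
Z(M) = 8
Z(1/(697 - 174))/((2694*34)) - 316453/((-324*(-984))) = 8/((2694*34)) - 316453/((-324*(-984))) = 8/91596 - 316453/318816 = 8*(1/91596) - 316453*1/318816 = 2/22899 - 316453/318816 = -2415273205/2433522528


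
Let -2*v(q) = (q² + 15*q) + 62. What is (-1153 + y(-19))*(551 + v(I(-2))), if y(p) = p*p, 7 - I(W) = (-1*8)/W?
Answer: -390456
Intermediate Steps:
I(W) = 7 + 8/W (I(W) = 7 - (-1*8)/W = 7 - (-8)/W = 7 + 8/W)
y(p) = p²
v(q) = -31 - 15*q/2 - q²/2 (v(q) = -((q² + 15*q) + 62)/2 = -(62 + q² + 15*q)/2 = -31 - 15*q/2 - q²/2)
(-1153 + y(-19))*(551 + v(I(-2))) = (-1153 + (-19)²)*(551 + (-31 - 15*(7 + 8/(-2))/2 - (7 + 8/(-2))²/2)) = (-1153 + 361)*(551 + (-31 - 15*(7 + 8*(-½))/2 - (7 + 8*(-½))²/2)) = -792*(551 + (-31 - 15*(7 - 4)/2 - (7 - 4)²/2)) = -792*(551 + (-31 - 15/2*3 - ½*3²)) = -792*(551 + (-31 - 45/2 - ½*9)) = -792*(551 + (-31 - 45/2 - 9/2)) = -792*(551 - 58) = -792*493 = -390456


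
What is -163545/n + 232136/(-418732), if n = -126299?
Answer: 9790745069/13221358217 ≈ 0.74053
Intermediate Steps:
-163545/n + 232136/(-418732) = -163545/(-126299) + 232136/(-418732) = -163545*(-1/126299) + 232136*(-1/418732) = 163545/126299 - 58034/104683 = 9790745069/13221358217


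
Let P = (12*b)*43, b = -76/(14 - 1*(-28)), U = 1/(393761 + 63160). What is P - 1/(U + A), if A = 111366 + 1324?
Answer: -336541437279623/360432992437 ≈ -933.71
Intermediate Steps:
U = 1/456921 ≈ 2.1886e-6
b = -38/21 (b = -76/(14 + 28) = -76/42 = -76*1/42 = -38/21 ≈ -1.8095)
A = 112690
P = -6536/7 (P = (12*(-38/21))*43 = -152/7*43 = -6536/7 ≈ -933.71)
P - 1/(U + A) = -6536/7 - 1/(1/456921 + 112690) = -6536/7 - 1/51490427491/456921 = -6536/7 - 1*456921/51490427491 = -6536/7 - 456921/51490427491 = -336541437279623/360432992437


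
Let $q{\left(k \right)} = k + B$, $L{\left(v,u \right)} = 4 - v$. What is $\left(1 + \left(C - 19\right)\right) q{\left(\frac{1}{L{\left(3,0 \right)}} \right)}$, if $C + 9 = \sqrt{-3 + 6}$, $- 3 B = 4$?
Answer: $9 - \frac{\sqrt{3}}{3} \approx 8.4227$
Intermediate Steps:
$B = - \frac{4}{3}$ ($B = \left(- \frac{1}{3}\right) 4 = - \frac{4}{3} \approx -1.3333$)
$C = -9 + \sqrt{3}$ ($C = -9 + \sqrt{-3 + 6} = -9 + \sqrt{3} \approx -7.268$)
$q{\left(k \right)} = - \frac{4}{3} + k$ ($q{\left(k \right)} = k - \frac{4}{3} = - \frac{4}{3} + k$)
$\left(1 + \left(C - 19\right)\right) q{\left(\frac{1}{L{\left(3,0 \right)}} \right)} = \left(1 - \left(28 - \sqrt{3}\right)\right) \left(- \frac{4}{3} + \frac{1}{4 - 3}\right) = \left(-27 + \sqrt{3}\right) \left(- \frac{4}{3} + 1^{-1}\right) = \left(-27 + \sqrt{3}\right) \left(- \frac{4}{3} + 1\right) = \left(-27 + \sqrt{3}\right) \left(- \frac{1}{3}\right) = 9 - \frac{\sqrt{3}}{3}$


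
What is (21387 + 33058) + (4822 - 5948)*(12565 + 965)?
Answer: -15180335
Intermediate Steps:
(21387 + 33058) + (4822 - 5948)*(12565 + 965) = 54445 - 1126*13530 = 54445 - 15234780 = -15180335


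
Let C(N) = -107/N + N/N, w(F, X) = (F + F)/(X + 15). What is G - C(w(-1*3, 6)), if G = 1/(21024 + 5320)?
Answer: -9892171/26344 ≈ -375.50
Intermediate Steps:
w(F, X) = 2*F/(15 + X) (w(F, X) = (2*F)/(15 + X) = 2*F/(15 + X))
G = 1/26344 ≈ 3.7959e-5
C(N) = 1 - 107/N (C(N) = -107/N + 1 = 1 - 107/N)
G - C(w(-1*3, 6)) = 1/26344 - (-107 + 2*(-1*3)/(15 + 6))/(2*(-1*3)/(15 + 6)) = 1/26344 - (-107 + 2*(-3)/21)/(2*(-3)/21) = 1/26344 - (-107 + 2*(-3)*(1/21))/(2*(-3)*(1/21)) = 1/26344 - (-107 - 2/7)/(-2/7) = 1/26344 - (-7)*(-751)/(2*7) = 1/26344 - 1*751/2 = 1/26344 - 751/2 = -9892171/26344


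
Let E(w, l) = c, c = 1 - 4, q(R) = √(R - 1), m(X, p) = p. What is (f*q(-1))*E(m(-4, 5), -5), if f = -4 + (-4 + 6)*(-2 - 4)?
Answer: 48*I*√2 ≈ 67.882*I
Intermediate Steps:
q(R) = √(-1 + R)
c = -3
E(w, l) = -3
f = -16 (f = -4 + 2*(-6) = -4 - 12 = -16)
(f*q(-1))*E(m(-4, 5), -5) = -16*√(-1 - 1)*(-3) = -16*I*√2*(-3) = 48*I*√2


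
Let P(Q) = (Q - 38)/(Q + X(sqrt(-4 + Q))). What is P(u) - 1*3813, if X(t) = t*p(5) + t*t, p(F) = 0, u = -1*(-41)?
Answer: -99137/26 ≈ -3813.0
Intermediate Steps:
u = 41
X(t) = t**2 (X(t) = t*0 + t*t = 0 + t**2 = t**2)
P(Q) = (-38 + Q)/(-4 + 2*Q) (P(Q) = (Q - 38)/(Q + (sqrt(-4 + Q))**2) = (-38 + Q)/(Q + (-4 + Q)) = (-38 + Q)/(-4 + 2*Q))
P(u) - 1*3813 = (-38 + 41)/(2*(-2 + 41)) - 1*3813 = (1/2)*3/39 - 3813 = (1/2)*(1/39)*3 - 3813 = 1/26 - 3813 = -99137/26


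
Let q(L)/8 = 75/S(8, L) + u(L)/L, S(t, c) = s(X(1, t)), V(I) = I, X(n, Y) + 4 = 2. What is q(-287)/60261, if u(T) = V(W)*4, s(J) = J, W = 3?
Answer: -28732/5764969 ≈ -0.0049839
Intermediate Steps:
X(n, Y) = -2 (X(n, Y) = -4 + 2 = -2)
S(t, c) = -2
u(T) = 12 (u(T) = 3*4 = 12)
q(L) = -300 + 96/L (q(L) = 8*(75/(-2) + 12/L) = 8*(75*(-½) + 12/L) = 8*(-75/2 + 12/L) = -300 + 96/L)
q(-287)/60261 = (-300 + 96/(-287))/60261 = (-300 + 96*(-1/287))*(1/60261) = (-300 - 96/287)*(1/60261) = -86196/287*1/60261 = -28732/5764969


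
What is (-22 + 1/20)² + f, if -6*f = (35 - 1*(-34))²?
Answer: -124679/400 ≈ -311.70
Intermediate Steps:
f = -1587/2 (f = -(35 - 1*(-34))²/6 = -(35 + 34)²/6 = -⅙*69² = -⅙*4761 = -1587/2 ≈ -793.50)
(-22 + 1/20)² + f = (-22 + 1/20)² - 1587/2 = (-439/20)² - 1587/2 = 192721/400 - 1587/2 = -124679/400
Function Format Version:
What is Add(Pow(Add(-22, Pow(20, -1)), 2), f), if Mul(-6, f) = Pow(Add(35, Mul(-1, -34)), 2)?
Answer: Rational(-124679, 400) ≈ -311.70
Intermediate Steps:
f = Rational(-1587, 2) (f = Mul(Rational(-1, 6), Pow(Add(35, Mul(-1, -34)), 2)) = Mul(Rational(-1, 6), Pow(Add(35, 34), 2)) = Mul(Rational(-1, 6), Pow(69, 2)) = Mul(Rational(-1, 6), 4761) = Rational(-1587, 2) ≈ -793.50)
Add(Pow(Add(-22, Pow(20, -1)), 2), f) = Add(Pow(Add(-22, Pow(20, -1)), 2), Rational(-1587, 2)) = Add(Pow(Add(-22, Rational(1, 20)), 2), Rational(-1587, 2)) = Add(Pow(Rational(-439, 20), 2), Rational(-1587, 2)) = Add(Rational(192721, 400), Rational(-1587, 2)) = Rational(-124679, 400)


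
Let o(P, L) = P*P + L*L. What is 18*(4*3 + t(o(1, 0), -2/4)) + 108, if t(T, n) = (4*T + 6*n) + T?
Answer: 360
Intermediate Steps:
o(P, L) = L² + P² (o(P, L) = P² + L² = L² + P²)
t(T, n) = 5*T + 6*n
18*(4*3 + t(o(1, 0), -2/4)) + 108 = 18*(4*3 + (5*(0² + 1²) + 6*(-2/4))) + 108 = 18*(12 + (5*(0 + 1) + 6*(-2*¼))) + 108 = 18*(12 + (5*1 + 6*(-½))) + 108 = 18*(12 + (5 - 3)) + 108 = 18*(12 + 2) + 108 = 18*14 + 108 = 252 + 108 = 360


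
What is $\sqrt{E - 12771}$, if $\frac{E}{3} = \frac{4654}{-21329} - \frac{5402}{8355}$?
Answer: $\frac{i \sqrt{45071758770422509895}}{59401265} \approx 113.02 i$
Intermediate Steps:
$E = - \frac{154103428}{59401265}$ ($E = 3 \left(\frac{4654}{-21329} - \frac{5402}{8355}\right) = 3 \left(4654 \left(- \frac{1}{21329}\right) - \frac{5402}{8355}\right) = 3 \left(- \frac{4654}{21329} - \frac{5402}{8355}\right) = 3 \left(- \frac{154103428}{178203795}\right) = - \frac{154103428}{59401265} \approx -2.5943$)
$\sqrt{E - 12771} = \sqrt{- \frac{154103428}{59401265} - 12771} = \sqrt{- \frac{758767658743}{59401265}} = \frac{i \sqrt{45071758770422509895}}{59401265}$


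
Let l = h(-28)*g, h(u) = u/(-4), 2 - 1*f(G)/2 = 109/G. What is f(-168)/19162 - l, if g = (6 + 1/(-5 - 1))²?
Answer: -1150197715/4828824 ≈ -238.19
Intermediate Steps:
f(G) = 4 - 218/G
g = 1225/36 (g = (6 + 1/(-6))² = (6 - ⅙)² = (35/6)² = 1225/36 ≈ 34.028)
h(u) = -u/4 (h(u) = u*(-¼) = -u/4)
l = 8575/36 (l = -¼*(-28)*(1225/36) = 7*(1225/36) = 8575/36 ≈ 238.19)
f(-168)/19162 - l = (4 - 218/(-168))/19162 - 1*8575/36 = (4 - 218*(-1/168))*(1/19162) - 8575/36 = (4 + 109/84)*(1/19162) - 8575/36 = (445/84)*(1/19162) - 8575/36 = 445/1609608 - 8575/36 = -1150197715/4828824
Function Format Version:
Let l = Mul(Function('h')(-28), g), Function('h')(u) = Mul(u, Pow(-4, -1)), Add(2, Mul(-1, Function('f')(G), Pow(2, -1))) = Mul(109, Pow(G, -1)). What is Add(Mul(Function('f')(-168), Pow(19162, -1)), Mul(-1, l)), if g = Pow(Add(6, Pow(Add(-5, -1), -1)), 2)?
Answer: Rational(-1150197715, 4828824) ≈ -238.19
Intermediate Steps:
Function('f')(G) = Add(4, Mul(-218, Pow(G, -1))) (Function('f')(G) = Add(4, Mul(-2, Mul(109, Pow(G, -1)))) = Add(4, Mul(-218, Pow(G, -1))))
g = Rational(1225, 36) (g = Pow(Add(6, Pow(-6, -1)), 2) = Pow(Add(6, Rational(-1, 6)), 2) = Pow(Rational(35, 6), 2) = Rational(1225, 36) ≈ 34.028)
Function('h')(u) = Mul(Rational(-1, 4), u) (Function('h')(u) = Mul(u, Rational(-1, 4)) = Mul(Rational(-1, 4), u))
l = Rational(8575, 36) (l = Mul(Mul(Rational(-1, 4), -28), Rational(1225, 36)) = Mul(7, Rational(1225, 36)) = Rational(8575, 36) ≈ 238.19)
Add(Mul(Function('f')(-168), Pow(19162, -1)), Mul(-1, l)) = Add(Mul(Add(4, Mul(-218, Pow(-168, -1))), Pow(19162, -1)), Mul(-1, Rational(8575, 36))) = Add(Mul(Add(4, Mul(-218, Rational(-1, 168))), Rational(1, 19162)), Rational(-8575, 36)) = Add(Mul(Add(4, Rational(109, 84)), Rational(1, 19162)), Rational(-8575, 36)) = Add(Mul(Rational(445, 84), Rational(1, 19162)), Rational(-8575, 36)) = Add(Rational(445, 1609608), Rational(-8575, 36)) = Rational(-1150197715, 4828824)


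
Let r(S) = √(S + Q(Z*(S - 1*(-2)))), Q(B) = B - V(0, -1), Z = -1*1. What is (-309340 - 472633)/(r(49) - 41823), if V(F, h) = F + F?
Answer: 32704456779/1749163331 + 781973*I*√2/1749163331 ≈ 18.697 + 0.00063223*I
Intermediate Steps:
Z = -1
V(F, h) = 2*F
Q(B) = B (Q(B) = B - 2*0 = B - 1*0 = B + 0 = B)
r(S) = I*√2 (r(S) = √(S - (S - 1*(-2))) = √(S - (S + 2)) = √(S - (2 + S)) = √(S + (-2 - S)) = √(-2) = I*√2)
(-309340 - 472633)/(r(49) - 41823) = (-309340 - 472633)/(I*√2 - 41823) = -781973/(-41823 + I*√2)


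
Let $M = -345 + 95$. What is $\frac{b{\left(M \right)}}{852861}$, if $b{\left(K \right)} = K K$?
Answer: $\frac{62500}{852861} \approx 0.073283$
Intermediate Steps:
$M = -250$
$b{\left(K \right)} = K^{2}$
$\frac{b{\left(M \right)}}{852861} = \frac{\left(-250\right)^{2}}{852861} = 62500 \cdot \frac{1}{852861} = \frac{62500}{852861}$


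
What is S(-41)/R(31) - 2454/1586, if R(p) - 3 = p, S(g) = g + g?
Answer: -53372/13481 ≈ -3.9591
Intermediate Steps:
S(g) = 2*g
R(p) = 3 + p
S(-41)/R(31) - 2454/1586 = (2*(-41))/(3 + 31) - 2454/1586 = -82/34 - 2454*1/1586 = -82*1/34 - 1227/793 = -41/17 - 1227/793 = -53372/13481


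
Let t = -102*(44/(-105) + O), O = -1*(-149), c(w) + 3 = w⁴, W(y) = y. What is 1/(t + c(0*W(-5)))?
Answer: -35/530539 ≈ -6.5971e-5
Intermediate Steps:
c(w) = -3 + w⁴
O = 149
t = -530434/35 (t = -102*(44/(-105) + 149) = -102*(44*(-1/105) + 149) = -102*(-44/105 + 149) = -102*15601/105 = -530434/35 ≈ -15155.)
1/(t + c(0*W(-5))) = 1/(-530434/35 + (-3 + (0*(-5))⁴)) = 1/(-530434/35 + (-3 + 0⁴)) = 1/(-530434/35 + (-3 + 0)) = 1/(-530434/35 - 3) = 1/(-530539/35) = -35/530539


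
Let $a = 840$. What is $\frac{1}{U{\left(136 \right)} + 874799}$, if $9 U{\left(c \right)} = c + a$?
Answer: $\frac{9}{7874167} \approx 1.143 \cdot 10^{-6}$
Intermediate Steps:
$U{\left(c \right)} = \frac{280}{3} + \frac{c}{9}$ ($U{\left(c \right)} = \frac{c + 840}{9} = \frac{840 + c}{9} = \frac{280}{3} + \frac{c}{9}$)
$\frac{1}{U{\left(136 \right)} + 874799} = \frac{1}{\left(\frac{280}{3} + \frac{1}{9} \cdot 136\right) + 874799} = \frac{1}{\left(\frac{280}{3} + \frac{136}{9}\right) + 874799} = \frac{1}{\frac{976}{9} + 874799} = \frac{1}{\frac{7874167}{9}} = \frac{9}{7874167}$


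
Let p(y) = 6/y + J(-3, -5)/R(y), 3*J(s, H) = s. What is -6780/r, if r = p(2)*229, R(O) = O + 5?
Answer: -2373/229 ≈ -10.362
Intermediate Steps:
R(O) = 5 + O
J(s, H) = s/3
p(y) = -1/(5 + y) + 6/y (p(y) = 6/y + ((⅓)*(-3))/(5 + y) = 6/y - 1/(5 + y) = -1/(5 + y) + 6/y)
r = 4580/7 (r = (5*(6 + 2)/(2*(5 + 2)))*229 = (5*(½)*8/7)*229 = (5*(½)*(⅐)*8)*229 = (20/7)*229 = 4580/7 ≈ 654.29)
-6780/r = -6780/4580/7 = -6780*7/4580 = -2373/229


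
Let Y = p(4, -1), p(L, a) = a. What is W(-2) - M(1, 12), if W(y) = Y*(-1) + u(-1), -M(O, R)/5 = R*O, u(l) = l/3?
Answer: 182/3 ≈ 60.667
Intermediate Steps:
Y = -1
u(l) = l/3 (u(l) = l*(⅓) = l/3)
M(O, R) = -5*O*R (M(O, R) = -5*R*O = -5*O*R)
W(y) = ⅔ (W(y) = -1*(-1) + (⅓)*(-1) = 1 - ⅓ = ⅔)
W(-2) - M(1, 12) = ⅔ - (-5)*12 = ⅔ - 1*(-60) = ⅔ + 60 = 182/3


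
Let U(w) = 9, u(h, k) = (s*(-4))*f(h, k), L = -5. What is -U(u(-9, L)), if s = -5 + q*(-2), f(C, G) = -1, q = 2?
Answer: -9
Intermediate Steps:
s = -9 (s = -5 + 2*(-2) = -5 - 4 = -9)
u(h, k) = -36 (u(h, k) = -9*(-4)*(-1) = 36*(-1) = -36)
-U(u(-9, L)) = -1*9 = -9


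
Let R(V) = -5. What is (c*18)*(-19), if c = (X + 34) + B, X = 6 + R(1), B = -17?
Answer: -6156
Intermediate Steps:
X = 1 (X = 6 - 5 = 1)
c = 18 (c = (1 + 34) - 17 = 35 - 17 = 18)
(c*18)*(-19) = (18*18)*(-19) = 324*(-19) = -6156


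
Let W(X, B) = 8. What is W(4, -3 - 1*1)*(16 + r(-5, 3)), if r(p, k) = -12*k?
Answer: -160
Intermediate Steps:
W(4, -3 - 1*1)*(16 + r(-5, 3)) = 8*(16 - 12*3) = 8*(16 - 36) = 8*(-20) = -160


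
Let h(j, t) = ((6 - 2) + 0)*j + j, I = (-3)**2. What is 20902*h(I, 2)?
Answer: 940590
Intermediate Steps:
I = 9
h(j, t) = 5*j (h(j, t) = (4 + 0)*j + j = 4*j + j = 5*j)
20902*h(I, 2) = 20902*(5*9) = 20902*45 = 940590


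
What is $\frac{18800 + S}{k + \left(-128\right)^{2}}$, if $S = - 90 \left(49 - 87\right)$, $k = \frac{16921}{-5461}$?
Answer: $\frac{11031220}{8132373} \approx 1.3565$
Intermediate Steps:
$k = - \frac{16921}{5461}$ ($k = 16921 \left(- \frac{1}{5461}\right) = - \frac{16921}{5461} \approx -3.0985$)
$S = 3420$ ($S = \left(-90\right) \left(-38\right) = 3420$)
$\frac{18800 + S}{k + \left(-128\right)^{2}} = \frac{18800 + 3420}{- \frac{16921}{5461} + \left(-128\right)^{2}} = \frac{22220}{- \frac{16921}{5461} + 16384} = \frac{22220}{\frac{89456103}{5461}} = 22220 \cdot \frac{5461}{89456103} = \frac{11031220}{8132373}$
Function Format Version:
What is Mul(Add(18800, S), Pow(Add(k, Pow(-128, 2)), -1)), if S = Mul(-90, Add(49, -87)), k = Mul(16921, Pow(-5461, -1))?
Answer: Rational(11031220, 8132373) ≈ 1.3565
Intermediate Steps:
k = Rational(-16921, 5461) (k = Mul(16921, Rational(-1, 5461)) = Rational(-16921, 5461) ≈ -3.0985)
S = 3420 (S = Mul(-90, -38) = 3420)
Mul(Add(18800, S), Pow(Add(k, Pow(-128, 2)), -1)) = Mul(Add(18800, 3420), Pow(Add(Rational(-16921, 5461), Pow(-128, 2)), -1)) = Mul(22220, Pow(Add(Rational(-16921, 5461), 16384), -1)) = Mul(22220, Pow(Rational(89456103, 5461), -1)) = Mul(22220, Rational(5461, 89456103)) = Rational(11031220, 8132373)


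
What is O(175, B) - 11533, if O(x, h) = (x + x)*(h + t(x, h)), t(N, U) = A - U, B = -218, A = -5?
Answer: -13283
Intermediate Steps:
t(N, U) = -5 - U
O(x, h) = -10*x (O(x, h) = (x + x)*(h + (-5 - h)) = (2*x)*(-5) = -10*x)
O(175, B) - 11533 = -10*175 - 11533 = -1750 - 11533 = -13283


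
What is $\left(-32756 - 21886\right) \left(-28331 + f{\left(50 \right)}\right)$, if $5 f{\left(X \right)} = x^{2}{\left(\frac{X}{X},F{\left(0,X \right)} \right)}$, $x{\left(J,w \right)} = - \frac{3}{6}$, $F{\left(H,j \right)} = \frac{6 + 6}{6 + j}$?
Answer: $\frac{15480597699}{10} \approx 1.5481 \cdot 10^{9}$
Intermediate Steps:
$F{\left(H,j \right)} = \frac{12}{6 + j}$
$x{\left(J,w \right)} = - \frac{1}{2}$ ($x{\left(J,w \right)} = \left(-3\right) \frac{1}{6} = - \frac{1}{2}$)
$f{\left(X \right)} = \frac{1}{20}$ ($f{\left(X \right)} = \frac{\left(- \frac{1}{2}\right)^{2}}{5} = \frac{1}{5} \cdot \frac{1}{4} = \frac{1}{20}$)
$\left(-32756 - 21886\right) \left(-28331 + f{\left(50 \right)}\right) = \left(-32756 - 21886\right) \left(-28331 + \frac{1}{20}\right) = \left(-32756 - 21886\right) \left(- \frac{566619}{20}\right) = \left(-54642\right) \left(- \frac{566619}{20}\right) = \frac{15480597699}{10}$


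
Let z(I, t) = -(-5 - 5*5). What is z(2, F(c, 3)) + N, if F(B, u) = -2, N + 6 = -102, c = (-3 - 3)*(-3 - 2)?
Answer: -78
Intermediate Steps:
c = 30 (c = -6*(-5) = 30)
N = -108 (N = -6 - 102 = -108)
z(I, t) = 30 (z(I, t) = -(-5 - 25) = -1*(-30) = 30)
z(2, F(c, 3)) + N = 30 - 108 = -78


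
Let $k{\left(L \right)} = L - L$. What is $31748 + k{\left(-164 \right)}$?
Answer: $31748$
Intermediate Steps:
$k{\left(L \right)} = 0$
$31748 + k{\left(-164 \right)} = 31748 + 0 = 31748$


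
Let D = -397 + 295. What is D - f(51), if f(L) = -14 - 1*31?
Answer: -57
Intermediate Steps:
f(L) = -45 (f(L) = -14 - 31 = -45)
D = -102
D - f(51) = -102 - 1*(-45) = -102 + 45 = -57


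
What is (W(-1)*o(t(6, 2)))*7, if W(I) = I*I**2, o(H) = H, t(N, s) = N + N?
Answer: -84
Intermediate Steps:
t(N, s) = 2*N
W(I) = I**3
(W(-1)*o(t(6, 2)))*7 = ((-1)**3*(2*6))*7 = -1*12*7 = -12*7 = -84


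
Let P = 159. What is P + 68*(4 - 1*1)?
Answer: 363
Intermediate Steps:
P + 68*(4 - 1*1) = 159 + 68*(4 - 1*1) = 159 + 68*(4 - 1) = 159 + 68*3 = 159 + 204 = 363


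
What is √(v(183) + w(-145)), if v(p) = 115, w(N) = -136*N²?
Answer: I*√2859285 ≈ 1690.9*I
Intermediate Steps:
√(v(183) + w(-145)) = √(115 - 136*(-145)²) = √(115 - 136*21025) = √(115 - 2859400) = √(-2859285) = I*√2859285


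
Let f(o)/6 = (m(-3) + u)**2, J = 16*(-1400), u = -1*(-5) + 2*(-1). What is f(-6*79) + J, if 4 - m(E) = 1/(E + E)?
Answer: -132551/6 ≈ -22092.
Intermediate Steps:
m(E) = 4 - 1/(2*E) (m(E) = 4 - 1/(E + E) = 4 - 1/(2*E))
u = 3 (u = 5 - 2 = 3)
J = -22400
f(o) = 1849/6 (f(o) = 6*((4 - 1/2/(-3)) + 3)**2 = 6*((4 - 1/2*(-1/3)) + 3)**2 = 6*((4 + 1/6) + 3)**2 = 6*(25/6 + 3)**2 = 6*(43/6)**2 = 6*(1849/36) = 1849/6)
f(-6*79) + J = 1849/6 - 22400 = -132551/6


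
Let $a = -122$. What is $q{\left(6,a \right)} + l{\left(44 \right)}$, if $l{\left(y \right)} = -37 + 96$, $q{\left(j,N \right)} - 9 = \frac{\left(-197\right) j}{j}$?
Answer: $-129$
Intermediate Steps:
$q{\left(j,N \right)} = -188$ ($q{\left(j,N \right)} = 9 + \frac{\left(-197\right) j}{j} = 9 - 197 = -188$)
$l{\left(y \right)} = 59$
$q{\left(6,a \right)} + l{\left(44 \right)} = -188 + 59 = -129$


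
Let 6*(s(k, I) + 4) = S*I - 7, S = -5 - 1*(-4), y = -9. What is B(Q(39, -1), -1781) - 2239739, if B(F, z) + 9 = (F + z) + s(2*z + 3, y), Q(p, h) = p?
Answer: -6724481/3 ≈ -2.2415e+6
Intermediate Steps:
S = -1 (S = -5 + 4 = -1)
s(k, I) = -31/6 - I/6 (s(k, I) = -4 + (-I - 7)/6 = -4 + (-7 - I)/6 = -4 + (-7/6 - I/6) = -31/6 - I/6)
B(F, z) = -38/3 + F + z (B(F, z) = -9 + ((F + z) + (-31/6 - ⅙*(-9))) = -9 + ((F + z) + (-31/6 + 3/2)) = -9 + ((F + z) - 11/3) = -9 + (-11/3 + F + z) = -38/3 + F + z)
B(Q(39, -1), -1781) - 2239739 = (-38/3 + 39 - 1781) - 2239739 = -5264/3 - 2239739 = -6724481/3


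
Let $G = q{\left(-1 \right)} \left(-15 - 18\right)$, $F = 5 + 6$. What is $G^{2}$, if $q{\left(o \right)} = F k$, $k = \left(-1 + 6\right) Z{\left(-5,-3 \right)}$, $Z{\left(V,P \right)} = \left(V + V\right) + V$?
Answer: $741200625$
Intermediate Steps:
$Z{\left(V,P \right)} = 3 V$ ($Z{\left(V,P \right)} = 2 V + V = 3 V$)
$k = -75$ ($k = \left(-1 + 6\right) 3 \left(-5\right) = 5 \left(-15\right) = -75$)
$F = 11$
$q{\left(o \right)} = -825$ ($q{\left(o \right)} = 11 \left(-75\right) = -825$)
$G = 27225$ ($G = - 825 \left(-15 - 18\right) = \left(-825\right) \left(-33\right) = 27225$)
$G^{2} = 27225^{2} = 741200625$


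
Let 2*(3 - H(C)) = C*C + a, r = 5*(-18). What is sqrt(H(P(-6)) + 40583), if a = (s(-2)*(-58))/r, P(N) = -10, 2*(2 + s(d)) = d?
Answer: sqrt(36483270)/30 ≈ 201.34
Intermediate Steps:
s(d) = -2 + d/2
r = -90
a = -29/15 (a = ((-2 + (1/2)*(-2))*(-58))/(-90) = ((-2 - 1)*(-58))*(-1/90) = -3*(-58)*(-1/90) = 174*(-1/90) = -29/15 ≈ -1.9333)
H(C) = 119/30 - C**2/2 (H(C) = 3 - (C*C - 29/15)/2 = 3 - (C**2 - 29/15)/2 = 3 - (-29/15 + C**2)/2 = 3 + (29/30 - C**2/2) = 119/30 - C**2/2)
sqrt(H(P(-6)) + 40583) = sqrt((119/30 - 1/2*(-10)**2) + 40583) = sqrt((119/30 - 1/2*100) + 40583) = sqrt((119/30 - 50) + 40583) = sqrt(-1381/30 + 40583) = sqrt(1216109/30) = sqrt(36483270)/30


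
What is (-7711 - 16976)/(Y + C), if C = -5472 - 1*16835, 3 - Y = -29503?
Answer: -24687/7199 ≈ -3.4292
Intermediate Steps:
Y = 29506 (Y = 3 - 1*(-29503) = 3 + 29503 = 29506)
C = -22307 (C = -5472 - 16835 = -22307)
(-7711 - 16976)/(Y + C) = (-7711 - 16976)/(29506 - 22307) = -24687/7199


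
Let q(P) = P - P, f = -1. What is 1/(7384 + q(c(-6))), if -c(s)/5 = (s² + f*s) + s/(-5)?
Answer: 1/7384 ≈ 0.00013543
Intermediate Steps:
c(s) = -5*s² + 6*s (c(s) = -5*((s² - s) + s/(-5)) = -5*((s² - s) + s*(-⅕)) = -5*((s² - s) - s/5) = -5*(s² - 6*s/5) = -5*s² + 6*s)
q(P) = 0
1/(7384 + q(c(-6))) = 1/(7384 + 0) = 1/7384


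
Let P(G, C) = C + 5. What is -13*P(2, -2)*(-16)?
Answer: 624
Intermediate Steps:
P(G, C) = 5 + C
-13*P(2, -2)*(-16) = -13*(5 - 2)*(-16) = -13*3*(-16) = -39*(-16) = 624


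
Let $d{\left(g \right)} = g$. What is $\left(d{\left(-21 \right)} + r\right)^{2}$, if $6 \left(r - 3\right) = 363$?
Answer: $\frac{7225}{4} \approx 1806.3$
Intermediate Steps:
$r = \frac{127}{2}$ ($r = 3 + \frac{1}{6} \cdot 363 = 3 + \frac{121}{2} = \frac{127}{2} \approx 63.5$)
$\left(d{\left(-21 \right)} + r\right)^{2} = \left(-21 + \frac{127}{2}\right)^{2} = \left(\frac{85}{2}\right)^{2} = \frac{7225}{4}$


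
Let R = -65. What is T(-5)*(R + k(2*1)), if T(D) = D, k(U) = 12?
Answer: 265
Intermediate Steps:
T(-5)*(R + k(2*1)) = -5*(-65 + 12) = -5*(-53) = 265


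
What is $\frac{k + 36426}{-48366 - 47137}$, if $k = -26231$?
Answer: $- \frac{10195}{95503} \approx -0.10675$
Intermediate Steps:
$\frac{k + 36426}{-48366 - 47137} = \frac{-26231 + 36426}{-48366 - 47137} = \frac{10195}{-95503} = 10195 \left(- \frac{1}{95503}\right) = - \frac{10195}{95503}$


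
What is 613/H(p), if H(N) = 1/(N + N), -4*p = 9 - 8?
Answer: -613/2 ≈ -306.50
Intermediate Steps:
p = -¼ (p = -(9 - 8)/4 = -¼*1 = -¼ ≈ -0.25000)
H(N) = 1/(2*N)
613/H(p) = 613/((1/(2*(-¼)))) = 613/(((½)*(-4))) = 613/(-2) = 613*(-½) = -613/2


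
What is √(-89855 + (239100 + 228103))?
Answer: 2*√94337 ≈ 614.29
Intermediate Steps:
√(-89855 + (239100 + 228103)) = √(-89855 + 467203) = √377348 = 2*√94337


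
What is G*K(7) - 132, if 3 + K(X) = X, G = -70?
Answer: -412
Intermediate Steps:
K(X) = -3 + X
G*K(7) - 132 = -70*(-3 + 7) - 132 = -70*4 - 132 = -280 - 132 = -412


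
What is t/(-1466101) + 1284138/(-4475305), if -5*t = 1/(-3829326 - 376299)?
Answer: -7917829277473896311/27594153396769903125 ≈ -0.28694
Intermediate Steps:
t = 1/21028125 (t = -1/(5*(-3829326 - 376299)) = -⅕/(-4205625) = -⅕*(-1/4205625) = 1/21028125 ≈ 4.7555e-8)
t/(-1466101) + 1284138/(-4475305) = (1/21028125)/(-1466101) + 1284138/(-4475305) = (1/21028125)*(-1/1466101) + 1284138*(-1/4475305) = -1/30829355090625 - 1284138/4475305 = -7917829277473896311/27594153396769903125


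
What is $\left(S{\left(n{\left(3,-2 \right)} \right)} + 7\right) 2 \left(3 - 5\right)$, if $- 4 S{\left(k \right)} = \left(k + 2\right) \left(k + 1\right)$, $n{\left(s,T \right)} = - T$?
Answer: $-16$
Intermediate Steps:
$S{\left(k \right)} = - \frac{\left(1 + k\right) \left(2 + k\right)}{4}$ ($S{\left(k \right)} = - \frac{\left(k + 2\right) \left(k + 1\right)}{4} = - \frac{\left(2 + k\right) \left(1 + k\right)}{4} = - \frac{\left(1 + k\right) \left(2 + k\right)}{4}$)
$\left(S{\left(n{\left(3,-2 \right)} \right)} + 7\right) 2 \left(3 - 5\right) = \left(\left(- \frac{1}{2} - \frac{3 \left(\left(-1\right) \left(-2\right)\right)}{4} - \frac{\left(\left(-1\right) \left(-2\right)\right)^{2}}{4}\right) + 7\right) 2 \left(3 - 5\right) = \left(\left(- \frac{1}{2} - \frac{3}{2} - \frac{2^{2}}{4}\right) + 7\right) 2 \left(-2\right) = \left(\left(- \frac{1}{2} - \frac{3}{2} - 1\right) + 7\right) \left(-4\right) = \left(-3 + 7\right) \left(-4\right) = 4 \left(-4\right) = -16$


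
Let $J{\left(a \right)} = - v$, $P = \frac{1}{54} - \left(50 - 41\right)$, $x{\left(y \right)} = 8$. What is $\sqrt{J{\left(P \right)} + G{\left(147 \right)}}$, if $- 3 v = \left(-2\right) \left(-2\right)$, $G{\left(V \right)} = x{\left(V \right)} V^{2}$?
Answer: $\frac{2 \sqrt{388965}}{3} \approx 415.78$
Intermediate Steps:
$G{\left(V \right)} = 8 V^{2}$
$P = - \frac{485}{54}$ ($P = \frac{1}{54} - \left(50 - 41\right) = \frac{1}{54} - 9 = - \frac{485}{54} \approx -8.9815$)
$v = - \frac{4}{3}$ ($v = - \frac{\left(-2\right) \left(-2\right)}{3} = \left(- \frac{1}{3}\right) 4 = - \frac{4}{3} \approx -1.3333$)
$J{\left(a \right)} = \frac{4}{3}$ ($J{\left(a \right)} = \left(-1\right) \left(- \frac{4}{3}\right) = \frac{4}{3}$)
$\sqrt{J{\left(P \right)} + G{\left(147 \right)}} = \sqrt{\frac{4}{3} + 8 \cdot 147^{2}} = \sqrt{\frac{4}{3} + 8 \cdot 21609} = \sqrt{\frac{4}{3} + 172872} = \sqrt{\frac{518620}{3}} = \frac{2 \sqrt{388965}}{3}$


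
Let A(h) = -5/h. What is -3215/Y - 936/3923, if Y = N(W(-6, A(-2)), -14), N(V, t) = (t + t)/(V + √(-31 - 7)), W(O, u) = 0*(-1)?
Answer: -936/3923 + 3215*I*√38/28 ≈ -0.23859 + 707.81*I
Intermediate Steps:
W(O, u) = 0
N(V, t) = 2*t/(V + I*√38) (N(V, t) = (2*t)/(V + √(-38)) = (2*t)/(V + I*√38) = 2*t/(V + I*√38))
Y = 14*I*√38/19 (Y = 2*(-14)/(0 + I*√38) = 2*(-14)/(I*√38) = 2*(-14)*(-I*√38/38) = 14*I*√38/19 ≈ 4.5422*I)
-3215/Y - 936/3923 = -3215*(-I*√38/28) - 936/3923 = -(-3215)*I*√38/28 - 936*1/3923 = 3215*I*√38/28 - 936/3923 = -936/3923 + 3215*I*√38/28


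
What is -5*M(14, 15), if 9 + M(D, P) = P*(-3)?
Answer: 270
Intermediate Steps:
M(D, P) = -9 - 3*P (M(D, P) = -9 + P*(-3) = -9 - 3*P)
-5*M(14, 15) = -5*(-9 - 3*15) = -5*(-9 - 45) = -5*(-54) = 270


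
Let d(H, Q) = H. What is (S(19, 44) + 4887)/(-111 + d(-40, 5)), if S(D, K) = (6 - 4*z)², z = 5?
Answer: -5083/151 ≈ -33.662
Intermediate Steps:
S(D, K) = 196 (S(D, K) = (6 - 4*5)² = (6 - 20)² = (-14)² = 196)
(S(19, 44) + 4887)/(-111 + d(-40, 5)) = (196 + 4887)/(-111 - 40) = 5083/(-151) = 5083*(-1/151) = -5083/151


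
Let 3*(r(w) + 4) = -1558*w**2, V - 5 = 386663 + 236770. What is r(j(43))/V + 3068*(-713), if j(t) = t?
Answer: -2045642415365/935157 ≈ -2.1875e+6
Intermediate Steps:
V = 623438 (V = 5 + (386663 + 236770) = 5 + 623433 = 623438)
r(w) = -4 - 1558*w**2/3 (r(w) = -4 + (-1558*w**2)/3 = -4 - 1558*w**2/3)
r(j(43))/V + 3068*(-713) = (-4 - 1558/3*43**2)/623438 + 3068*(-713) = (-4 - 1558/3*1849)*(1/623438) - 2187484 = (-4 - 2880742/3)*(1/623438) - 2187484 = -2880754/3*1/623438 - 2187484 = -1440377/935157 - 2187484 = -2045642415365/935157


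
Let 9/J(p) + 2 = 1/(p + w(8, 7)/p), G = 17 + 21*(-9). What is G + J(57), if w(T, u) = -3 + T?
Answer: -1138858/6451 ≈ -176.54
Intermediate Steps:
G = -172 (G = 17 - 189 = -172)
J(p) = 9/(-2 + 1/(p + 5/p)) (J(p) = 9/(-2 + 1/(p + (-3 + 8)/p)) = 9/(-2 + 1/(p + 5/p)))
G + J(57) = -172 + 9*(-5 - 1*57**2)/(10 - 1*57 + 2*57**2) = -172 + 9*(-5 - 1*3249)/(10 - 57 + 2*3249) = -172 + 9*(-5 - 3249)/(10 - 57 + 6498) = -172 + 9*(-3254)/6451 = -172 + 9*(1/6451)*(-3254) = -172 - 29286/6451 = -1138858/6451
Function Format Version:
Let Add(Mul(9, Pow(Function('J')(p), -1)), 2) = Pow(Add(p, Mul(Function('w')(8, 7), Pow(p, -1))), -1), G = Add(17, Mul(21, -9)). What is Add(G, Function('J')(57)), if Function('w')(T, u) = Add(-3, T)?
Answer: Rational(-1138858, 6451) ≈ -176.54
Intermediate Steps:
G = -172 (G = Add(17, -189) = -172)
Function('J')(p) = Mul(9, Pow(Add(-2, Pow(Add(p, Mul(5, Pow(p, -1))), -1)), -1)) (Function('J')(p) = Mul(9, Pow(Add(-2, Pow(Add(p, Mul(Add(-3, 8), Pow(p, -1))), -1)), -1)) = Mul(9, Pow(Add(-2, Pow(Add(p, Mul(5, Pow(p, -1))), -1)), -1)))
Add(G, Function('J')(57)) = Add(-172, Mul(9, Pow(Add(10, Mul(-1, 57), Mul(2, Pow(57, 2))), -1), Add(-5, Mul(-1, Pow(57, 2))))) = Add(-172, Mul(9, Pow(Add(10, -57, Mul(2, 3249)), -1), Add(-5, Mul(-1, 3249)))) = Add(-172, Mul(9, Pow(Add(10, -57, 6498), -1), Add(-5, -3249))) = Add(-172, Mul(9, Pow(6451, -1), -3254)) = Add(-172, Mul(9, Rational(1, 6451), -3254)) = Add(-172, Rational(-29286, 6451)) = Rational(-1138858, 6451)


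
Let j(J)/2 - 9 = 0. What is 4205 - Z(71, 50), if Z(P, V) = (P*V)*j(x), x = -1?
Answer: -59695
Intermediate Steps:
j(J) = 18 (j(J) = 18 + 2*0 = 18 + 0 = 18)
Z(P, V) = 18*P*V (Z(P, V) = (P*V)*18 = 18*P*V)
4205 - Z(71, 50) = 4205 - 18*71*50 = 4205 - 1*63900 = 4205 - 63900 = -59695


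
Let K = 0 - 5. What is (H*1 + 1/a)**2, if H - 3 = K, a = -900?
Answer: 3243601/810000 ≈ 4.0044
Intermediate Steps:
K = -5
H = -2 (H = 3 - 5 = -2)
(H*1 + 1/a)**2 = (-2*1 + 1/(-900))**2 = (-2 - 1/900)**2 = (-1801/900)**2 = 3243601/810000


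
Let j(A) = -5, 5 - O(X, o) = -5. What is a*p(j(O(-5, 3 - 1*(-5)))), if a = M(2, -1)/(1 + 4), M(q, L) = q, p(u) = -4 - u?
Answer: ⅖ ≈ 0.40000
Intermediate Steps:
O(X, o) = 10 (O(X, o) = 5 - 1*(-5) = 5 + 5 = 10)
a = ⅖ (a = 2/(1 + 4) = 2/5 = 2*(⅕) = ⅖ ≈ 0.40000)
a*p(j(O(-5, 3 - 1*(-5)))) = 2*(-4 - 1*(-5))/5 = 2*(-4 + 5)/5 = (⅖)*1 = ⅖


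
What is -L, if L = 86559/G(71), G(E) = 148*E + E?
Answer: -86559/10579 ≈ -8.1822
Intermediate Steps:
G(E) = 149*E
L = 86559/10579 (L = 86559/((149*71)) = 86559/10579 ≈ 8.1822)
-L = -1*86559/10579 = -86559/10579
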